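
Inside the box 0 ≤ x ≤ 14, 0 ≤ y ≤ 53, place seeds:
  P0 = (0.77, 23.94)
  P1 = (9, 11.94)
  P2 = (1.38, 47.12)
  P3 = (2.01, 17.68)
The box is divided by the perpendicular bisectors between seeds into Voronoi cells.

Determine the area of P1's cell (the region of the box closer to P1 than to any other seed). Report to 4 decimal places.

1. box [0,14]×[0,53]: [(0, 0) (14, 0) (14, 53) (0, 53)]
2. ⊥bis P1·P0 via (4.885,17.94): [(0, 14.5897) (0, 0) (14, 0) (14, 24.1914)]  |A|=271.4675
3. ⊥bis P1·P2 via (5.19,29.53): [(0, 14.5897) (0, 0) (14, 0) (14, 24.1914)]  |A|=271.4675
4. ⊥bis P1·P3 via (5.505,14.81): [(12.1885, 22.949) (0, 8.1062) (0, 0) (14, 0) (14, 24.1914)]  |A|=231.9552
5. canonical 5-gon: [(12.1885, 22.949) (0, 8.1062) (0, 0) (14, 0) (14, 24.1914)]
6. shoelace: 231.9552

Area of P1's cell: 231.9552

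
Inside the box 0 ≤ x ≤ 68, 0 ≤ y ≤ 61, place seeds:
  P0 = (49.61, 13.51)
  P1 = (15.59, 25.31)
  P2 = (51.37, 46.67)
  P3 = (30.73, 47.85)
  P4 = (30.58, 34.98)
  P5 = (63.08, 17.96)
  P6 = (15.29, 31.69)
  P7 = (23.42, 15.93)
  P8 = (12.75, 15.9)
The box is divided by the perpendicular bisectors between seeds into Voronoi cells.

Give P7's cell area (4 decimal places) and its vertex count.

1. box [0,68]×[0,61]: [(0, 0) (68, 0) (68, 61) (0, 61)]
2. ⊥bis P7·P0 via (36.515,14.72): [(0, 0) (35.1548, 0) (40.7913, 61) (0, 61)]  |A|=2316.359
3. ⊥bis P7·P1 via (19.505,20.62): [(0, 4.3381) (0, 0) (35.1548, 0) (38.5274, 36.4991)]  |A|=725.1274
4. ⊥bis P7·P2 via (37.395,31.3): [(34.9559, 33.5177) (0, 4.3381) (0, 0) (35.1548, 0) (37.9965, 30.7531)]  |A|=715.658
5. ⊥bis P7·P3 via (27.075,31.89): [(31.7291, 30.8242) (0, 4.3381) (0, 0) (35.1548, 0) (37.873, 29.4171)]  |A|=702.9118
6. ⊥bis P7·P4 via (27,25.455): [(25.8258, 25.8963) (0, 4.3381) (0, 0) (35.1548, 0) (37.1543, 21.6385)]  |A|=638.0303
7. ⊥bis P7·P5 via (43.25,16.945): [(25.8258, 25.8963) (0, 4.3381) (0, 0) (35.1548, 0) (37.1543, 21.6385)]  |A|=638.0303
8. ⊥bis P7·P6 via (19.355,23.81): [(25.8258, 25.8963) (0, 4.3381) (0, 0) (35.1548, 0) (37.1543, 21.6385)]  |A|=638.0303
9. ⊥bis P7·P8 via (18.085,15.915): [(25.8258, 25.8963) (18.0751, 19.4264) (18.1297, 0) (35.1548, 0) (37.1543, 21.6385)]  |A|=422.7265
10. canonical 5-gon: [(25.8258, 25.8963) (18.0751, 19.4264) (18.1297, 0) (35.1548, 0) (37.1543, 21.6385)]
11. shoelace: 422.7265

Area of P7's cell: 422.7265 (5 vertices)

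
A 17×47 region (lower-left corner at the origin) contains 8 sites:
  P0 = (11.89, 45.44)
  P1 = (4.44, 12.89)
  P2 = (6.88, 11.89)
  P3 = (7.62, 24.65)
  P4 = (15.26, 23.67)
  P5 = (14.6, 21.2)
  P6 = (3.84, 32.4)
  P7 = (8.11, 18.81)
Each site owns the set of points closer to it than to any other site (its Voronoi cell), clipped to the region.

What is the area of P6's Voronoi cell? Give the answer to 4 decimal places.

Area of P6's cell: 143.7308

1. box [0,17]×[0,47]: [(0, 0) (17, 0) (17, 47) (0, 47)]
2. ⊥bis P6·P0 via (7.865,38.92): [(0, 43.7753) (0, 0) (17, 0) (17, 33.2807)]  |A|=654.9759
3. ⊥bis P6·P1 via (4.14,22.645): [(0, 43.7753) (0, 22.5177) (17, 23.0405) (17, 33.2807)]  |A|=267.7315
4. ⊥bis P6·P2 via (5.36,22.145): [(0, 43.7753) (0, 22.5177) (9.9359, 22.8232) (17, 23.8703) (17, 33.2807)]  |A|=264.8006
5. ⊥bis P6·P3 via (5.73,28.525): [(16.3293, 33.6947) (0, 43.7753) (0, 25.7302)]  |A|=147.3317
6. ⊥bis P6·P4 via (9.55,28.035): [(12.4184, 31.7872) (14.6629, 34.7234) (0, 43.7753) (0, 25.7302)]  |A|=143.7308
7. ⊥bis P6·P5 via (9.22,26.8): [(12.4184, 31.7872) (14.6629, 34.7234) (0, 43.7753) (0, 25.7302)]  |A|=143.7308
8. ⊥bis P6·P7 via (5.975,25.605): [(12.4184, 31.7872) (14.6629, 34.7234) (0, 43.7753) (0, 25.7302)]  |A|=143.7308
9. canonical 4-gon: [(12.4184, 31.7872) (14.6629, 34.7234) (0, 43.7753) (0, 25.7302)]
10. shoelace: 143.7308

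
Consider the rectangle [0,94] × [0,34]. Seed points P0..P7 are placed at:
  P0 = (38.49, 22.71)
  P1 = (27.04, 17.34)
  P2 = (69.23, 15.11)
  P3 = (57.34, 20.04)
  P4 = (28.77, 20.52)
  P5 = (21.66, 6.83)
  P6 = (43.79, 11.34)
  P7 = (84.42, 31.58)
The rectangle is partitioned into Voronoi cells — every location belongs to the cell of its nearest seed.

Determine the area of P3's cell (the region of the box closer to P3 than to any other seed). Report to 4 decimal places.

Area of P3's cell: 383.0880

1. box [0,94]×[0,34]: [(0, 0) (94, 0) (94, 34) (0, 34)]
2. ⊥bis P3·P0 via (47.915,21.375): [(44.8873, 0) (94, 0) (94, 34) (49.7033, 34)]  |A|=1587.9596
3. ⊥bis P3·P1 via (42.19,18.69): [(44.8873, 0) (94, 0) (94, 34) (49.7033, 34)]  |A|=1587.9596
4. ⊥bis P3·P2 via (63.285,17.575): [(44.8873, 0) (55.9978, 0) (70.0954, 34) (49.7033, 34)]  |A|=535.5435
5. ⊥bis P3·P4 via (43.055,20.28): [(44.8873, 0) (55.9978, 0) (70.0954, 34) (49.7033, 34)]  |A|=535.5435
6. ⊥bis P3·P5 via (39.5,13.435): [(44.8873, 0) (55.9978, 0) (70.0954, 34) (49.7033, 34)]  |A|=535.5435
7. ⊥bis P3·P6 via (50.565,15.69): [(47.7342, 20.0988) (57.819, 4.3922) (70.0954, 34) (49.7033, 34)]  |A|=387.4409
8. ⊥bis P3·P7 via (70.88,25.81): [(47.7342, 20.0988) (57.819, 4.3922) (68.7611, 30.7822) (67.3899, 34) (49.7033, 34)]  |A|=383.088
9. canonical 5-gon: [(47.7342, 20.0988) (57.819, 4.3922) (68.7611, 30.7822) (67.3899, 34) (49.7033, 34)]
10. shoelace: 383.088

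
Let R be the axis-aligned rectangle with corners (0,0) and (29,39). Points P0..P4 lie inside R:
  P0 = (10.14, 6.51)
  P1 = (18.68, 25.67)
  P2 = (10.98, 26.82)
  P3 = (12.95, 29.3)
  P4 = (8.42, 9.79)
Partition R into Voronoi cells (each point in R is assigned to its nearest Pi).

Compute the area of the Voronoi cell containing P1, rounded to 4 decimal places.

Area of P1's cell: 321.3647

1. box [0,29]×[0,39]: [(0, 0) (29, 0) (29, 39) (0, 39)]
2. ⊥bis P1·P0 via (14.41,16.09): [(0, 22.5128) (29, 9.5869) (29, 39) (0, 39)]  |A|=665.5533
3. ⊥bis P1·P2 via (14.83,26.245): [(13.3818, 16.5483) (29, 9.5869) (29, 39) (16.735, 39)]  |A|=367.3751
4. ⊥bis P1·P3 via (15.815,27.485): [(14.7685, 25.833) (13.3818, 16.5483) (29, 9.5869) (29, 39) (23.1098, 39)]  |A|=325.4063
5. ⊥bis P1·P4 via (13.55,17.73): [(14.7685, 25.833) (13.5576, 17.7251) (19.8216, 13.6779) (29, 9.5869) (29, 39) (23.1098, 39)]  |A|=321.3647
6. canonical 6-gon: [(14.7685, 25.833) (13.5576, 17.7251) (19.8216, 13.6779) (29, 9.5869) (29, 39) (23.1098, 39)]
7. shoelace: 321.3647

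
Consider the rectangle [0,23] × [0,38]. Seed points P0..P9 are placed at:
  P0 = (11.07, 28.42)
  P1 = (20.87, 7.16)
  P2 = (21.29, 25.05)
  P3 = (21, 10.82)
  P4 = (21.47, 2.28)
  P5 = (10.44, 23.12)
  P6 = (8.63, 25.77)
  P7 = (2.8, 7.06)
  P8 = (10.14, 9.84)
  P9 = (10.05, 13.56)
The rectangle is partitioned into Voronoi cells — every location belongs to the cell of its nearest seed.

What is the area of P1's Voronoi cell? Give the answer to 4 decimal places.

1. box [0,23]×[0,38]: [(0, 0) (23, 0) (23, 38) (0, 38)]
2. ⊥bis P1·P0 via (15.97,17.79): [(0, 10.4285) (0, 0) (23, 0) (23, 21.0305)]  |A|=361.7787
3. ⊥bis P1·P2 via (21.08,16.105): [(12.7394, 16.3008) (0, 10.4285) (0, 0) (23, 0) (23, 16.0599)]  |A|=336.2779
4. ⊥bis P1·P3 via (20.935,8.99): [(0, 9.7336) (0, 0) (23, 0) (23, 8.9167)]  |A|=214.4778
5. ⊥bis P1·P4 via (21.17,4.72): [(0, 9.7336) (0, 2.1171) (23, 4.945) (23, 8.9167)]  |A|=133.2633
6. ⊥bis P1·P5 via (15.655,15.14): [(7.0016, 9.4849) (0, 4.9093) (0, 2.1171) (23, 4.945) (23, 8.9167)]  |A|=116.3746
7. ⊥bis P1·P6 via (14.75,16.465): [(7.0016, 9.4849) (0, 4.9093) (0, 2.1171) (23, 4.945) (23, 8.9167)]  |A|=116.3746
8. ⊥bis P1·P7 via (11.835,7.11): [(11.8228, 9.3137) (11.8546, 3.5747) (23, 4.945) (23, 8.9167)]  |A|=54.1995
9. ⊥bis P1·P8 via (15.505,8.5): [(15.6741, 9.1769) (14.3515, 3.8817) (23, 4.945) (23, 8.9167)]  |A|=36.7427
10. ⊥bis P1·P9 via (15.46,10.36): [(15.6741, 9.1769) (14.3515, 3.8817) (23, 4.945) (23, 8.9167)]  |A|=36.7427
11. canonical 4-gon: [(15.6741, 9.1769) (14.3515, 3.8817) (23, 4.945) (23, 8.9167)]
12. shoelace: 36.7427

Area of P1's cell: 36.7427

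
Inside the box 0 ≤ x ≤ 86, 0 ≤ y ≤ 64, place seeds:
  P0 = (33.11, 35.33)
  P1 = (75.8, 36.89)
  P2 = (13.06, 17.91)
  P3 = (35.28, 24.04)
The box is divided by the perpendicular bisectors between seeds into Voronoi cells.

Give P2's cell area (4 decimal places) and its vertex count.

Area of P2's cell: 1006.1954 (4 vertices)

1. box [0,86]×[0,64]: [(0, 0) (86, 0) (86, 64) (0, 64)]
2. ⊥bis P2·P0 via (23.085,26.62): [(0, 53.1903) (0, 0) (46.2132, 0)]  |A|=1229.0465
3. ⊥bis P2·P1 via (44.43,27.4): [(0, 53.1903) (0, 0) (46.2132, 0)]  |A|=1229.0465
4. ⊥bis P2·P3 via (24.17,20.975): [(22.3929, 27.4166) (0, 53.1903) (0, 0) (29.9565, 0)]  |A|=1006.1954
5. canonical 4-gon: [(22.3929, 27.4166) (0, 53.1903) (0, 0) (29.9565, 0)]
6. shoelace: 1006.1954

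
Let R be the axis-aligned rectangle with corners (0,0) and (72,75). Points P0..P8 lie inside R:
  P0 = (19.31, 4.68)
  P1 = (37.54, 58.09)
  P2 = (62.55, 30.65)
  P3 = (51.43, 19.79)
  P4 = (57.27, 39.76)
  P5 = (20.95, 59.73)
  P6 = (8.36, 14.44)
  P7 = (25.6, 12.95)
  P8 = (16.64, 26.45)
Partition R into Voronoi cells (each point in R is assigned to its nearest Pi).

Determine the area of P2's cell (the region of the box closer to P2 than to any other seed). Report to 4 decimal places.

1. box [0,72]×[0,75]: [(0, 0) (72, 0) (72, 75) (0, 75)]
2. ⊥bis P2·P0 via (40.93,17.665): [(51.5396, 0) (72, 0) (72, 75) (6.4945, 75)]  |A|=3223.7195
3. ⊥bis P2·P1 via (50.045,44.37): [(33.7895, 29.554) (51.5396, 0) (72, 0) (72, 64.3807)]  |A|=1532.3544
4. ⊥bis P2·P3 via (56.99,25.22): [(43.8247, 38.7005) (72, 9.8506) (72, 64.3807)]  |A|=768.2016
5. ⊥bis P2·P4 via (59.91,35.205): [(51.8185, 30.5153) (72, 9.8506) (72, 42.2122)]  |A|=326.5519
6. ⊥bis P2·P5 via (41.75,45.19): [(51.8185, 30.5153) (72, 9.8506) (72, 42.2122)]  |A|=326.5519
7. ⊥bis P2·P6 via (35.455,22.545): [(51.8185, 30.5153) (72, 9.8506) (72, 42.2122)]  |A|=326.5519
8. ⊥bis P2·P7 via (44.075,21.8): [(51.8185, 30.5153) (72, 9.8506) (72, 42.2122)]  |A|=326.5519
9. ⊥bis P2·P8 via (39.595,28.55): [(51.8185, 30.5153) (72, 9.8506) (72, 42.2122)]  |A|=326.5519
10. canonical 3-gon: [(51.8185, 30.5153) (72, 9.8506) (72, 42.2122)]
11. shoelace: 326.5519

Area of P2's cell: 326.5519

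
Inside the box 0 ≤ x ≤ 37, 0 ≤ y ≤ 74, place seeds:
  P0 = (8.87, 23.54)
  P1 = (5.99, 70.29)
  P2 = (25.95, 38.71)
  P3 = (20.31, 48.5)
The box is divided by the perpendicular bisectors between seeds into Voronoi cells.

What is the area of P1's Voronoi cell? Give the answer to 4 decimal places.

Area of P1's cell: 411.1649

1. box [0,37]×[0,74]: [(0, 0) (37, 0) (37, 74) (0, 74)]
2. ⊥bis P1·P0 via (7.43,46.915): [(0, 46.4573) (37, 48.7366) (37, 74) (0, 74)]  |A|=976.9125
3. ⊥bis P1·P2 via (15.97,54.5): [(0, 46.4573) (3.5955, 46.6788) (37, 67.7919) (37, 74) (0, 74)]  |A|=658.6469
4. ⊥bis P1·P3 via (13.15,59.395): [(0, 50.7531) (35.3737, 74) (0, 74)]  |A|=411.1649
5. canonical 3-gon: [(0, 50.7531) (35.3737, 74) (0, 74)]
6. shoelace: 411.1649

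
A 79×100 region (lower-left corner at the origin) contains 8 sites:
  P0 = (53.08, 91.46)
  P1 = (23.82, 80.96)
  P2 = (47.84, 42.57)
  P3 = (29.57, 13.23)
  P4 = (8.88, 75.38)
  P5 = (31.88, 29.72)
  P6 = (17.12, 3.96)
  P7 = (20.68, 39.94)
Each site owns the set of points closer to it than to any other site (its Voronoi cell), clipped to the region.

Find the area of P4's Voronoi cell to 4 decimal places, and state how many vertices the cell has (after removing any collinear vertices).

Area of P4's cell: 705.5738 (4 vertices)

1. box [0,79]×[0,100]: [(0, 0) (79, 0) (79, 100) (0, 100)]
2. ⊥bis P4·P0 via (30.98,83.42): [(0, 0) (61.3283, 0) (24.9482, 100) (0, 100)]  |A|=4313.8226
3. ⊥bis P4·P1 via (16.35,78.17): [(0, 0) (45.546, 0) (8.1966, 100) (0, 100)]  |A|=2687.1325
4. ⊥bis P4·P2 via (28.36,58.975): [(0, 25.2991) (25.0065, 54.9929) (8.1966, 100) (0, 100)]  |A|=1118.457
5. ⊥bis P4·P3 via (19.225,44.305): [(0, 37.9049) (14.7516, 42.8158) (25.0065, 54.9929) (8.1966, 100) (0, 100)]  |A|=1025.4793
6. ⊥bis P4·P5 via (20.38,52.55): [(0, 42.2841) (24.8421, 54.7976) (25.0065, 54.9929) (8.1966, 100) (0, 100)]  |A|=907.4858
7. ⊥bis P4·P6 via (13,39.67): [(0, 42.2841) (24.8421, 54.7976) (25.0065, 54.9929) (8.1966, 100) (0, 100)]  |A|=907.4858
8. ⊥bis P4·P7 via (14.78,57.66): [(0, 52.7389) (22.9895, 60.3934) (8.1966, 100) (0, 100)]  |A|=705.5738
9. canonical 4-gon: [(0, 52.7389) (22.9895, 60.3934) (8.1966, 100) (0, 100)]
10. shoelace: 705.5738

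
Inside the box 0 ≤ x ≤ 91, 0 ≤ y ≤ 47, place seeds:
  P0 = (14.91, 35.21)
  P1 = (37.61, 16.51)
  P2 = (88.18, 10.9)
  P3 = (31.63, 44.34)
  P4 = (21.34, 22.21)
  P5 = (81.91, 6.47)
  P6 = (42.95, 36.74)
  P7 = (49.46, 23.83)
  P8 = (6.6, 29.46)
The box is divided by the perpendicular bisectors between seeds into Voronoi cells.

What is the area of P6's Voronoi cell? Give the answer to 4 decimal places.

Area of P6's cell: 476.3177

1. box [0,91]×[0,47]: [(0, 0) (91, 0) (91, 47) (0, 47)]
2. ⊥bis P6·P0 via (28.93,35.975): [(30.893, 0) (91, 0) (91, 47) (28.3284, 47)]  |A|=2885.2972
3. ⊥bis P6·P1 via (40.28,26.625): [(29.2818, 29.5281) (91, 13.2367) (91, 47) (28.3284, 47)]  |A|=1589.3992
4. ⊥bis P6·P2 via (65.565,23.82): [(29.2818, 29.5281) (63.6441, 20.4577) (78.8078, 47) (28.3284, 47)]  |A|=965.7824
5. ⊥bis P6·P3 via (37.29,40.54): [(29.8043, 29.3902) (63.6441, 20.4577) (78.8078, 47) (41.6271, 47)]  |A|=844.1901
6. ⊥bis P6·P4 via (32.145,29.475): [(31.0023, 31.1746) (32.7194, 28.6207) (63.6441, 20.4577) (78.8078, 47) (41.6271, 47)]  |A|=841.1284
7. ⊥bis P6·P5 via (62.43,21.605): [(31.0023, 31.1746) (32.7194, 28.6207) (61.8969, 20.9189) (69.4933, 30.6961) (78.8078, 47) (41.6271, 47)]  |A|=830.8355
8. ⊥bis P6·P7 via (46.205,30.285): [(31.0023, 31.1746) (32.7194, 28.6207) (39.4049, 26.856) (78.5873, 46.6141) (78.8078, 47) (41.6271, 47)]  |A|=476.3177
9. ⊥bis P6·P8 via (24.775,33.1): [(31.0023, 31.1746) (32.7194, 28.6207) (39.4049, 26.856) (78.5873, 46.6141) (78.8078, 47) (41.6271, 47)]  |A|=476.3177
10. canonical 6-gon: [(31.0023, 31.1746) (32.7194, 28.6207) (39.4049, 26.856) (78.5873, 46.6141) (78.8078, 47) (41.6271, 47)]
11. shoelace: 476.3177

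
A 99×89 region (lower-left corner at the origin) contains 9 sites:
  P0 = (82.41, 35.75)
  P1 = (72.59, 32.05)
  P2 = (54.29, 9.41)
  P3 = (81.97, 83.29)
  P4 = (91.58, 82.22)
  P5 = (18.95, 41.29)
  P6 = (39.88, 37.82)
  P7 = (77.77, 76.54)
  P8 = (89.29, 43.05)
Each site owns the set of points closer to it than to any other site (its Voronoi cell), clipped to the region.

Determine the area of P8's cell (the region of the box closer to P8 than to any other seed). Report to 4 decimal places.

Area of P8's cell: 553.4158

1. box [0,99]×[0,89]: [(0, 0) (99, 0) (99, 89) (0, 89)]
2. ⊥bis P8·P0 via (85.85,39.4): [(99, 27.0066) (99, 89) (33.2221, 89)]  |A|=2038.8989
3. ⊥bis P8·P1 via (80.94,37.55): [(69.6888, 54.6314) (99, 27.0066) (99, 89) (47.0508, 89)]  |A|=1801.2625
4. ⊥bis P8·P2 via (71.79,26.23): [(69.6888, 54.6314) (99, 27.0066) (99, 89) (47.0508, 89)]  |A|=1801.2625
5. ⊥bis P8·P3 via (85.63,63.17): [(66.372, 59.6668) (69.6888, 54.6314) (99, 27.0066) (99, 65.6021)]  |A|=657.6318
6. ⊥bis P8·P4 via (90.435,62.635): [(84.573, 62.9777) (66.372, 59.6668) (69.6888, 54.6314) (99, 27.0066) (99, 62.1343)]  |A|=632.6164
7. ⊥bis P8·P5 via (54.12,42.17): [(84.573, 62.9777) (66.372, 59.6668) (69.6888, 54.6314) (99, 27.0066) (99, 62.1343)]  |A|=632.6164
8. ⊥bis P8·P6 via (64.585,40.435): [(84.573, 62.9777) (66.372, 59.6668) (69.6888, 54.6314) (99, 27.0066) (99, 62.1343)]  |A|=632.6164
9. ⊥bis P8·P7 via (83.53,59.795): [(91.5899, 62.5675) (69.4727, 54.9595) (69.6888, 54.6314) (99, 27.0066) (99, 62.1343)]  |A|=553.4158
10. canonical 5-gon: [(91.5899, 62.5675) (69.4727, 54.9595) (69.6888, 54.6314) (99, 27.0066) (99, 62.1343)]
11. shoelace: 553.4158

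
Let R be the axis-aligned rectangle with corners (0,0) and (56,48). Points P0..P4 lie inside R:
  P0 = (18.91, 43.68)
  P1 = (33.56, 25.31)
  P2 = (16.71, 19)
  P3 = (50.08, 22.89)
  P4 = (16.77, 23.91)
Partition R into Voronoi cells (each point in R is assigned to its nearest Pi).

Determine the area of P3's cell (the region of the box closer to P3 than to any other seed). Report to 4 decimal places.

1. box [0,56]×[0,48]: [(0, 0) (56, 0) (56, 48) (0, 48)]
2. ⊥bis P3·P0 via (34.495,33.285): [(12.2943, 0) (56, 0) (56, 48) (44.3097, 48)]  |A|=1329.503
3. ⊥bis P3·P1 via (41.82,24.1): [(38.2896, 0) (56, 0) (56, 48) (45.3211, 48)]  |A|=681.3431
4. ⊥bis P3·P2 via (33.395,20.945): [(38.2896, 0) (56, 0) (56, 48) (45.3211, 48)]  |A|=681.3431
5. ⊥bis P3·P4 via (33.425,23.4): [(38.2896, 0) (56, 0) (56, 48) (45.3211, 48)]  |A|=681.3431
6. canonical 4-gon: [(38.2896, 0) (56, 0) (56, 48) (45.3211, 48)]
7. shoelace: 681.3431

Area of P3's cell: 681.3431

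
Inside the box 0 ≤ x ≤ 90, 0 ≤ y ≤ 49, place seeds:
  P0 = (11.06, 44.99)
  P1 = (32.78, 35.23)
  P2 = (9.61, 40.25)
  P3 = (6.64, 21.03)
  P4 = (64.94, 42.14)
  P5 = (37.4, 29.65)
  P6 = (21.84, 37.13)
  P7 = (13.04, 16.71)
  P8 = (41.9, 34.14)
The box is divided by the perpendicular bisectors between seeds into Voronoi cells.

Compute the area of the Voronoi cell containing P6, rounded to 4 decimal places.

1. box [0,90]×[0,49]: [(0, 0) (90, 0) (90, 49) (0, 49)]
2. ⊥bis P6·P0 via (16.45,41.06): [(0, 18.4988) (0, 0) (90, 0) (90, 49) (22.2393, 49)]  |A|=4070.8377
3. ⊥bis P6·P1 via (27.31,36.18): [(0, 18.4988) (0, 0) (21.0265, 0) (29.5365, 49) (22.2393, 49)]  |A|=899.6303
4. ⊥bis P6·P2 via (15.725,38.69): [(16.2648, 40.806) (5.8548, 0) (21.0265, 0) (29.5365, 49) (22.2393, 49)]  |A|=629.7353
5. ⊥bis P6·P3 via (14.24,29.08): [(16.2648, 40.806) (13.461, 29.8154) (24.4095, 19.479) (29.5365, 49) (22.2393, 49)]  |A|=279.4435
6. ⊥bis P6·P4 via (43.39,39.635): [(16.2648, 40.806) (13.461, 29.8154) (24.4095, 19.479) (29.5365, 49) (22.2393, 49)]  |A|=279.4435
7. ⊥bis P6·P5 via (29.62,33.39): [(16.2648, 40.806) (13.461, 29.8154) (23.3937, 20.438) (25.2448, 24.2886) (29.5365, 49) (22.2393, 49)]  |A|=276.6003
8. ⊥bis P6·P7 via (17.44,26.92): [(16.2648, 40.806) (13.461, 29.8154) (15.7619, 27.6432) (24.9533, 23.6822) (25.2448, 24.2886) (29.5365, 49) (22.2393, 49)]  |A|=258.6025
9. ⊥bis P6·P8 via (31.87,35.635): [(16.2648, 40.806) (13.461, 29.8154) (15.7619, 27.6432) (24.9533, 23.6822) (25.2448, 24.2886) (29.5365, 49) (22.2393, 49)]  |A|=258.6025
10. canonical 7-gon: [(16.2648, 40.806) (13.461, 29.8154) (15.7619, 27.6432) (24.9533, 23.6822) (25.2448, 24.2886) (29.5365, 49) (22.2393, 49)]
11. shoelace: 258.6025

Area of P6's cell: 258.6025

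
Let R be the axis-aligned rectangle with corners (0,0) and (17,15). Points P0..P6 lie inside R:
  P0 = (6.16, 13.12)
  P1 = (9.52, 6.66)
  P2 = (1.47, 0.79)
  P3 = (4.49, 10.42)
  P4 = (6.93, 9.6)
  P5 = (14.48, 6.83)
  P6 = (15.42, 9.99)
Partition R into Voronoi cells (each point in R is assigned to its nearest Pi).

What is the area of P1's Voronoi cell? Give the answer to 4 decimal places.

1. box [0,17]×[0,15]: [(0, 0) (17, 0) (17, 15) (0, 15)]
2. ⊥bis P1·P0 via (7.84,9.89): [(0, 5.8122) (0, 0) (17, 0) (17, 14.6543)]  |A|=173.9658
3. ⊥bis P1·P2 via (5.495,3.725): [(2.8805, 7.3105) (8.2112, 0) (17, 0) (17, 14.6543)]  |A|=135.5807
4. ⊥bis P1·P3 via (7.005,8.54): [(8.1249, 10.0382) (4.4633, 5.1398) (8.2112, 0) (17, 0) (17, 14.6543)]  |A|=127.7302
5. ⊥bis P1·P4 via (8.225,8.13): [(13.6576, 12.9159) (4.607, 4.9427) (8.2112, 0) (17, 0) (17, 14.6543)]  |A|=117.9832
6. ⊥bis P1·P5 via (12,6.745): [(11.8433, 11.3175) (4.607, 4.9427) (8.2112, 0) (12.2312, 0)]  |A|=52.1194
7. ⊥bis P1·P6 via (12.47,8.325): [(11.912, 9.3137) (11.1338, 10.6925) (4.607, 4.9427) (8.2112, 0) (12.2312, 0)]  |A|=51.3871
8. canonical 5-gon: [(11.912, 9.3137) (11.1338, 10.6925) (4.607, 4.9427) (8.2112, 0) (12.2312, 0)]
9. shoelace: 51.3871

Area of P1's cell: 51.3871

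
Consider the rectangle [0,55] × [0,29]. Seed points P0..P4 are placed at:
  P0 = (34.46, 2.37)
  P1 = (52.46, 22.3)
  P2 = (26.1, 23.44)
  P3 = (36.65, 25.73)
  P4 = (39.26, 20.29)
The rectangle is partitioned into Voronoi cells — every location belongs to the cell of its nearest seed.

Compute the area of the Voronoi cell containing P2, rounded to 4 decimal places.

Area of P2's cell: 687.0752

1. box [0,55]×[0,29]: [(0, 0) (55, 0) (55, 29) (0, 29)]
2. ⊥bis P2·P0 via (30.28,12.905): [(0, 0.8907) (55, 22.7132) (55, 29) (0, 29)]  |A|=945.8915
3. ⊥bis P2·P1 via (39.28,22.87): [(0, 0.8907) (38.9986, 16.3643) (39.5451, 29) (0, 29)]  |A|=797.9515
4. ⊥bis P2·P3 via (31.375,24.585): [(0, 0.8907) (33.6224, 14.2312) (30.4167, 29) (0, 29)]  |A|=697.1601
5. ⊥bis P2·P4 via (32.68,21.865): [(0, 0.8907) (30.5621, 13.0169) (32.3052, 20.2994) (30.4167, 29) (0, 29)]  |A|=687.0752
6. canonical 5-gon: [(0, 0.8907) (30.5621, 13.0169) (32.3052, 20.2994) (30.4167, 29) (0, 29)]
7. shoelace: 687.0752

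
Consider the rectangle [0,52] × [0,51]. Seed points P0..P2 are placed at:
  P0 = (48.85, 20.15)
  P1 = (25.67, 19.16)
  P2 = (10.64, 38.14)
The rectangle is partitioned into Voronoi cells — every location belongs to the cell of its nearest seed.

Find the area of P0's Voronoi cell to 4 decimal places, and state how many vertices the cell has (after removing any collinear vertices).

Area of P0's cell: 747.9965 (5 vertices)

1. box [0,52]×[0,51]: [(0, 0) (52, 0) (52, 51) (0, 51)]
2. ⊥bis P0·P1 via (37.26,19.655): [(38.0994, 0) (52, 0) (52, 51) (35.9213, 51)]  |A|=764.4714
3. ⊥bis P0·P2 via (29.745,29.145): [(36.2634, 42.9898) (38.0994, 0) (52, 0) (52, 51) (40.0348, 51)]  |A|=747.9965
4. canonical 5-gon: [(36.2634, 42.9898) (38.0994, 0) (52, 0) (52, 51) (40.0348, 51)]
5. shoelace: 747.9965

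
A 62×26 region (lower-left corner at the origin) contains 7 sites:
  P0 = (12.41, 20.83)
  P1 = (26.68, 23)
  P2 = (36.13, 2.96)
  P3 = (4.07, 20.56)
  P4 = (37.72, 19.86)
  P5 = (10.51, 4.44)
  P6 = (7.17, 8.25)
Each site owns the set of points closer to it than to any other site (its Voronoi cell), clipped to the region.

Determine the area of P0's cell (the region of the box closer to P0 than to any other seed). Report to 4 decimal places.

Area of P0's cell: 153.1622

1. box [0,62]×[0,26]: [(0, 0) (62, 0) (62, 26) (0, 26)]
2. ⊥bis P0·P1 via (19.545,21.915): [(0, 0) (22.8776, 0) (18.9238, 26) (0, 26)]  |A|=543.4177
3. ⊥bis P0·P2 via (24.27,11.895): [(0, 0) (15.3086, 0) (21.6064, 8.3594) (18.9238, 26) (0, 26)]  |A|=511.7819
4. ⊥bis P0·P3 via (8.24,20.695): [(8.91, 0) (15.3086, 0) (21.6064, 8.3594) (18.9238, 26) (8.0683, 26)]  |A|=291.0648
5. ⊥bis P0·P4 via (25.065,20.345): [(8.91, 0) (15.3086, 0) (21.6064, 8.3594) (18.9238, 26) (8.0683, 26)]  |A|=291.0648
6. ⊥bis P0·P5 via (11.46,12.635): [(8.4898, 12.9793) (21.1266, 11.5144) (18.9238, 26) (8.0683, 26)]  |A|=160.5857
7. ⊥bis P0·P6 via (9.79,14.54): [(8.4208, 15.1103) (15.4831, 12.1686) (21.1266, 11.5144) (18.9238, 26) (8.0683, 26)]  |A|=153.1622
8. canonical 5-gon: [(8.4208, 15.1103) (15.4831, 12.1686) (21.1266, 11.5144) (18.9238, 26) (8.0683, 26)]
9. shoelace: 153.1622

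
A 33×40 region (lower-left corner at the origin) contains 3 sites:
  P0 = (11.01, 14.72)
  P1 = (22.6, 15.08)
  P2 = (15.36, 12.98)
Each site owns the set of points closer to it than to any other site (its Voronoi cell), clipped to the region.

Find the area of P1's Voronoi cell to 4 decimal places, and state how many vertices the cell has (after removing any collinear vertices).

Area of P1's cell: 589.6029 (5 vertices)

1. box [0,33]×[0,40]: [(0, 0) (33, 0) (33, 40) (0, 40)]
2. ⊥bis P1·P0 via (16.805,14.9): [(17.2678, 0) (33, 0) (33, 40) (16.0254, 40)]  |A|=654.1365
3. ⊥bis P1·P2 via (18.98,14.03): [(16.5744, 22.3235) (23.0495, 0) (33, 0) (33, 40) (16.0254, 40)]  |A|=589.6029
4. canonical 5-gon: [(16.5744, 22.3235) (23.0495, 0) (33, 0) (33, 40) (16.0254, 40)]
5. shoelace: 589.6029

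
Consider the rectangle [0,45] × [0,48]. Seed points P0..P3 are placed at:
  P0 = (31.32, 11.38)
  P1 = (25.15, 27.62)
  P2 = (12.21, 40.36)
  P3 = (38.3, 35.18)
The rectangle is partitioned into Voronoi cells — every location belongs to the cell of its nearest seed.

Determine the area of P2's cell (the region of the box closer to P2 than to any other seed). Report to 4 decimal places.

Area of P2's cell: 518.4227

1. box [0,45]×[0,48]: [(0, 0) (45, 0) (45, 48) (0, 48)]
2. ⊥bis P2·P0 via (21.765,25.87): [(0, 11.5177) (45, 41.1916) (45, 48) (0, 48)]  |A|=974.0397
3. ⊥bis P2·P1 via (18.68,33.99): [(0, 15.0168) (32.4735, 48) (0, 48)]  |A|=535.5402
4. ⊥bis P2·P3 via (25.255,37.77): [(0, 15.0168) (25.9758, 41.4003) (27.2861, 48) (0, 48)]  |A|=518.4227
5. canonical 4-gon: [(0, 15.0168) (25.9758, 41.4003) (27.2861, 48) (0, 48)]
6. shoelace: 518.4227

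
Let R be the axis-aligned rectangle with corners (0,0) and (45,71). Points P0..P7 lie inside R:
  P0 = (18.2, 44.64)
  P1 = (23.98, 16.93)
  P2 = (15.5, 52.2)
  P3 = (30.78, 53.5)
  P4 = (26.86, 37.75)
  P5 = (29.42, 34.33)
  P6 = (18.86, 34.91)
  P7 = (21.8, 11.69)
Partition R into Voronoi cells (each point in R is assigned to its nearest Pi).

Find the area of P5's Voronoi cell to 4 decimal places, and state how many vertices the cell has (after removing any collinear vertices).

1. box [0,45]×[0,71]: [(0, 0) (45, 0) (45, 71) (0, 71)]
2. ⊥bis P5·P0 via (23.81,39.485): [(0, 13.5734) (0, 0) (45, 0) (45, 62.5453)]  |A|=1712.6718
3. ⊥bis P5·P1 via (26.7,25.63): [(14.565, 29.4239) (45, 19.9086) (45, 62.5453)]  |A|=648.8249
4. ⊥bis P5·P2 via (22.46,43.265): [(39.4308, 56.4846) (14.565, 29.4239) (45, 19.9086) (45, 60.8227)]  |A|=644.0282
5. ⊥bis P5·P3 via (30.1,43.915): [(28.0165, 44.0628) (14.565, 29.4239) (45, 19.9086) (45, 42.8579)]  |A|=481.6448
6. ⊥bis P5·P4 via (28.14,36.04): [(37.9194, 43.3603) (17.9059, 28.3794) (45, 19.9086) (45, 42.8579)]  |A|=368.9584
7. ⊥bis P5·P6 via (24.14,34.62): [(37.9194, 43.3603) (24.0498, 32.9784) (23.6978, 26.5686) (45, 19.9086) (45, 42.8579)]  |A|=350.0775
8. ⊥bis P5·P7 via (25.61,23.01): [(37.9194, 43.3603) (24.0498, 32.9784) (23.6978, 26.5686) (45, 19.9086) (45, 42.8579)]  |A|=350.0775
9. canonical 5-gon: [(37.9194, 43.3603) (24.0498, 32.9784) (23.6978, 26.5686) (45, 19.9086) (45, 42.8579)]
10. shoelace: 350.0775

Area of P5's cell: 350.0775 (5 vertices)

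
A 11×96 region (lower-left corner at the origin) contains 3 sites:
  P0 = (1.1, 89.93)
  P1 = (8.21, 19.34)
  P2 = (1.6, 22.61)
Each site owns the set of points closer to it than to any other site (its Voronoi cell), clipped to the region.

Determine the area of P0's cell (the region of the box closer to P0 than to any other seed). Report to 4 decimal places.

1. box [0,11]×[0,96]: [(0, 0) (11, 0) (11, 96) (0, 96)]
2. ⊥bis P0·P1 via (4.655,54.635): [(0, 54.1661) (11, 55.2741) (11, 96) (0, 96)]  |A|=454.0788
3. ⊥bis P0·P2 via (1.35,56.27): [(0, 56.26) (11, 56.3417) (11, 96) (0, 96)]  |A|=436.6909
4. canonical 4-gon: [(0, 56.26) (11, 56.3417) (11, 96) (0, 96)]
5. shoelace: 436.6909

Area of P0's cell: 436.6909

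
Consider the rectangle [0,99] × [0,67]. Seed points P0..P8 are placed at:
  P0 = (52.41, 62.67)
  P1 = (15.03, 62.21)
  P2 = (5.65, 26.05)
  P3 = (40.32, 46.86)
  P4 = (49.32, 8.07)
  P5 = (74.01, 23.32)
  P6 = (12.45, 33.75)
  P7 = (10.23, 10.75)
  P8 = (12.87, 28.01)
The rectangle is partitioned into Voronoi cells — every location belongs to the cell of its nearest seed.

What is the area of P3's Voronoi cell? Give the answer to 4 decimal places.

1. box [0,99]×[0,67]: [(0, 0) (99, 0) (99, 67) (0, 67)]
2. ⊥bis P3·P0 via (46.365,54.765): [(0, 0) (99, 0) (99, 14.5147) (30.3654, 67) (0, 67)]  |A|=4831.846
3. ⊥bis P3·P1 via (27.675,54.535): [(0, 8.9389) (0, 0) (99, 0) (99, 14.5147) (33.6952, 64.4537)]  |A|=3814.9942
4. ⊥bis P3·P2 via (22.985,36.455): [(19.8606, 41.6603) (44.8664, 0) (99, 0) (99, 14.5147) (33.6952, 64.4537)]  |A|=2791.6539
5. ⊥bis P3·P4 via (44.82,27.465): [(19.8606, 41.6603) (30.3906, 24.1171) (73.3951, 34.0949) (33.6952, 64.4537)]  |A|=1092.1983
6. ⊥bis P3·P5 via (57.165,35.09): [(19.8606, 41.6603) (30.3906, 24.1171) (53.195, 29.4081) (62.3639, 42.5306) (33.6952, 64.4537)]  |A|=981.1477
7. ⊥bis P3·P6 via (26.385,40.305): [(23.1771, 47.1245) (33.6446, 24.8721) (53.195, 29.4081) (62.3639, 42.5306) (33.6952, 64.4537)]  |A|=883.1313
8. ⊥bis P3·P7 via (25.275,28.805): [(23.1771, 47.1245) (33.6446, 24.8721) (53.195, 29.4081) (62.3639, 42.5306) (33.6952, 64.4537)]  |A|=883.1313
9. ⊥bis P3·P8 via (26.595,37.435): [(23.1771, 47.1245) (30.2143, 32.1645) (35.0052, 25.1878) (53.195, 29.4081) (62.3639, 42.5306) (33.6952, 64.4537)]  |A|=877.6289
10. canonical 6-gon: [(23.1771, 47.1245) (30.2143, 32.1645) (35.0052, 25.1878) (53.195, 29.4081) (62.3639, 42.5306) (33.6952, 64.4537)]
11. shoelace: 877.6289

Area of P3's cell: 877.6289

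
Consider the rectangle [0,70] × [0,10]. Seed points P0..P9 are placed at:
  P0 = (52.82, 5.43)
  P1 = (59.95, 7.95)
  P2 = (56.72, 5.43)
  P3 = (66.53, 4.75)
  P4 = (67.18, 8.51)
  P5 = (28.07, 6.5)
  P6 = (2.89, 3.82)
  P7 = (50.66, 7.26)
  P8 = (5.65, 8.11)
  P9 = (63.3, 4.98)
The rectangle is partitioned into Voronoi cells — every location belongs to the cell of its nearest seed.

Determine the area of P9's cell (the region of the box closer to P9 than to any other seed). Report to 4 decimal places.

1. box [0,70]×[0,10]: [(0, 0) (70, 0) (70, 10) (0, 10)]
2. ⊥bis P9·P0 via (58.06,5.205): [(57.8365, 0) (70, 0) (70, 10) (58.2659, 10)]  |A|=119.488
3. ⊥bis P9·P1 via (61.625,6.465): [(57.9354, 2.3033) (57.8365, 0) (70, 0) (70, 10) (64.759, 10)]  |A|=94.5003
4. ⊥bis P9·P2 via (60.01,5.205): [(59.9684, 4.5964) (59.654, 0) (70, 0) (70, 10) (64.759, 10)]  |A|=88.0953
5. ⊥bis P9·P3 via (64.915,4.865): [(59.9684, 4.5964) (59.654, 0) (64.5686, 0) (65.2807, 10) (64.759, 10)]  |A|=37.3415
6. ⊥bis P9·P4 via (65.24,6.745): [(63.5349, 8.6192) (59.9684, 4.5964) (59.654, 0) (64.5686, 0) (65.0627, 6.9398)]  |A|=34.4606
7. ⊥bis P9·P5 via (45.685,5.74): [(63.5349, 8.6192) (59.9684, 4.5964) (59.654, 0) (64.5686, 0) (65.0627, 6.9398)]  |A|=34.4606
8. ⊥bis P9·P6 via (33.095,4.4): [(63.5349, 8.6192) (59.9684, 4.5964) (59.654, 0) (64.5686, 0) (65.0627, 6.9398)]  |A|=34.4606
9. ⊥bis P9·P7 via (56.98,6.12): [(63.5349, 8.6192) (59.9684, 4.5964) (59.654, 0) (64.5686, 0) (65.0627, 6.9398)]  |A|=34.4606
10. ⊥bis P9·P8 via (34.475,6.545): [(63.5349, 8.6192) (59.9684, 4.5964) (59.654, 0) (64.5686, 0) (65.0627, 6.9398)]  |A|=34.4606
11. canonical 5-gon: [(63.5349, 8.6192) (59.9684, 4.5964) (59.654, 0) (64.5686, 0) (65.0627, 6.9398)]
12. shoelace: 34.4606

Area of P9's cell: 34.4606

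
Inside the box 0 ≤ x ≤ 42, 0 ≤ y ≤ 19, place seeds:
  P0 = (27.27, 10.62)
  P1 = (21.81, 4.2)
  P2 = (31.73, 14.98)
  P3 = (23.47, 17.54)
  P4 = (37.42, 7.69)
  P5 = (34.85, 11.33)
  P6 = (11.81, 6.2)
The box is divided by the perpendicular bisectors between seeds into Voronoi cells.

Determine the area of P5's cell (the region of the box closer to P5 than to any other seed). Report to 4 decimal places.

Area of P5's cell: 64.5098

1. box [0,42]×[0,19]: [(0, 0) (42, 0) (42, 19) (0, 19)]
2. ⊥bis P5·P0 via (31.06,10.975): [(32.088, 0) (42, 0) (42, 19) (30.3083, 19)]  |A|=205.235
3. ⊥bis P5·P1 via (28.33,7.765): [(31.9872, 1.0764) (32.5757, 0) (42, 0) (42, 19) (30.3083, 19)]  |A|=204.9725
4. ⊥bis P5·P2 via (33.29,13.155): [(31.0363, 11.2285) (31.9872, 1.0764) (32.5757, 0) (42, 0) (42, 19) (40.1279, 19)]  |A|=166.8161
5. ⊥bis P5·P3 via (29.16,14.435): [(31.0363, 11.2285) (31.9872, 1.0764) (32.5757, 0) (42, 0) (42, 19) (40.1279, 19)]  |A|=166.8161
6. ⊥bis P5·P4 via (36.135,9.51): [(31.0363, 11.2285) (31.5035, 6.24) (42, 13.6509) (42, 19) (40.1279, 19)]  |A|=64.5098
7. ⊥bis P5·P6 via (23.33,8.765): [(31.0363, 11.2285) (31.5035, 6.24) (42, 13.6509) (42, 19) (40.1279, 19)]  |A|=64.5098
8. canonical 5-gon: [(31.0363, 11.2285) (31.5035, 6.24) (42, 13.6509) (42, 19) (40.1279, 19)]
9. shoelace: 64.5098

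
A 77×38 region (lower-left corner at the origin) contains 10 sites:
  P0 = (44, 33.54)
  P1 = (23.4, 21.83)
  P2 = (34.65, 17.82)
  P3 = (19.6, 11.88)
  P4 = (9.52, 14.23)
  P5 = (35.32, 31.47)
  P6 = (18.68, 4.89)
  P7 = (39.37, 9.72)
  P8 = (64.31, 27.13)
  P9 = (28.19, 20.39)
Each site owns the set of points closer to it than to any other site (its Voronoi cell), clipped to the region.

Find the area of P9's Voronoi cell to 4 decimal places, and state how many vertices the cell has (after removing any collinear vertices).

Area of P9's cell: 81.2975 (4 vertices)

1. box [0,77]×[0,38]: [(0, 0) (77, 0) (77, 38) (0, 38)]
2. ⊥bis P9·P0 via (36.095,26.965): [(0, 0) (58.5232, 0) (26.9166, 38) (0, 38)]  |A|=1623.3564
3. ⊥bis P9·P1 via (25.795,21.11): [(19.4488, 0) (58.5232, 0) (29.8223, 34.5065)]  |A|=674.1607
4. ⊥bis P9·P2 via (31.42,19.105): [(19.4488, 0) (23.8194, 0) (35.0478, 28.224) (29.8223, 34.5065)]  |A|=184.421
5. ⊥bis P9·P3 via (23.895,16.135): [(24.2052, 15.8218) (28.4209, 11.5665) (35.0478, 28.224) (29.8223, 34.5065)]  |A|=115.6743
6. ⊥bis P9·P4 via (18.855,17.31): [(24.2052, 15.8218) (28.4209, 11.5665) (35.0478, 28.224) (29.8223, 34.5065)]  |A|=115.6743
7. ⊥bis P9·P5 via (31.755,25.93): [(27.9752, 28.3623) (24.2052, 15.8218) (28.4209, 11.5665) (33.6501, 24.7105)]  |A|=81.2975
8. ⊥bis P9·P6 via (23.435,12.64): [(27.9752, 28.3623) (24.2052, 15.8218) (28.4209, 11.5665) (33.6501, 24.7105)]  |A|=81.2975
9. ⊥bis P9·P7 via (33.78,15.055): [(27.9752, 28.3623) (24.2052, 15.8218) (28.4209, 11.5665) (33.6501, 24.7105)]  |A|=81.2975
10. ⊥bis P9·P8 via (46.25,23.76): [(27.9752, 28.3623) (24.2052, 15.8218) (28.4209, 11.5665) (33.6501, 24.7105)]  |A|=81.2975
11. canonical 4-gon: [(27.9752, 28.3623) (24.2052, 15.8218) (28.4209, 11.5665) (33.6501, 24.7105)]
12. shoelace: 81.2975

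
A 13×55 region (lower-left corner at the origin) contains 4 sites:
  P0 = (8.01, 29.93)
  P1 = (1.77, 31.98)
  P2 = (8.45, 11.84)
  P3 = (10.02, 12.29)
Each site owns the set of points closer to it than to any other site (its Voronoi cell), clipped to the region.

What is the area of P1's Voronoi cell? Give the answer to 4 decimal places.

1. box [0,13]×[0,55]: [(0, 0) (13, 0) (13, 55) (0, 55)]
2. ⊥bis P1·P0 via (4.89,30.955): [(0, 16.0703) (12.7894, 55) (0, 55)]  |A|=248.9436
3. ⊥bis P1·P2 via (5.11,21.91): [(0, 20.2151) (1.5282, 20.722) (12.7894, 55) (0, 55)]  |A|=245.7766
4. ⊥bis P1·P3 via (5.895,22.135): [(0, 20.2151) (1.5282, 20.722) (12.7894, 55) (0, 55)]  |A|=245.7766
5. canonical 4-gon: [(0, 20.2151) (1.5282, 20.722) (12.7894, 55) (0, 55)]
6. shoelace: 245.7766

Area of P1's cell: 245.7766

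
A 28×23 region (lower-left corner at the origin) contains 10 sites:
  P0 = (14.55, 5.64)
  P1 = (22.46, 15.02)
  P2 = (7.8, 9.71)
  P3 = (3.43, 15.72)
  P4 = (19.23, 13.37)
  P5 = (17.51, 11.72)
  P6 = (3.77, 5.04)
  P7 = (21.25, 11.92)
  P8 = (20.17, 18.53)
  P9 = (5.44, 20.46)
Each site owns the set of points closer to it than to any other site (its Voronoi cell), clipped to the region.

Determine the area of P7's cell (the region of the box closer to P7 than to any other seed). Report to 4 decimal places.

1. box [0,28]×[0,23]: [(0, 0) (28, 0) (28, 23) (0, 23)]
2. ⊥bis P7·P0 via (17.9,8.78): [(26.1296, 0) (28, 0) (28, 23) (4.5714, 23)]  |A|=290.9383
3. ⊥bis P7·P1 via (21.855,13.47): [(8.6861, 18.6101) (26.1296, 0) (28, 0) (28, 11.0715)]  |A|=124.3207
4. ⊥bis P7·P2 via (14.525,10.815): [(13.5565, 16.7091) (14.213, 12.7135) (26.1296, 0) (28, 0) (28, 11.0715)]  |A|=115.2147
5. ⊥bis P7·P3 via (12.34,13.82): [(13.5565, 16.7091) (14.213, 12.7135) (26.1296, 0) (28, 0) (28, 11.0715)]  |A|=115.2147
6. ⊥bis P7·P4 via (20.24,12.645): [(21.0561, 13.7818) (17.654, 9.0424) (26.1296, 0) (28, 0) (28, 11.0715)]  |A|=86.7946
7. ⊥bis P7·P5 via (19.38,11.82): [(21.0561, 13.7818) (19.3986, 11.4728) (19.6419, 6.9216) (26.1296, 0) (28, 0) (28, 11.0715)]  |A|=82.5289
8. ⊥bis P7·P6 via (12.51,8.48): [(21.0561, 13.7818) (19.3986, 11.4728) (19.6419, 6.9216) (26.1296, 0) (28, 0) (28, 11.0715)]  |A|=82.5289
9. ⊥bis P7·P8 via (20.71,15.225): [(21.0561, 13.7818) (19.3986, 11.4728) (19.6419, 6.9216) (26.1296, 0) (28, 0) (28, 11.0715)]  |A|=82.5289
10. ⊥bis P7·P9 via (13.345,16.19): [(21.0561, 13.7818) (19.3986, 11.4728) (19.6419, 6.9216) (26.1296, 0) (28, 0) (28, 11.0715)]  |A|=82.5289
11. canonical 6-gon: [(21.0561, 13.7818) (19.3986, 11.4728) (19.6419, 6.9216) (26.1296, 0) (28, 0) (28, 11.0715)]
12. shoelace: 82.5289

Area of P7's cell: 82.5289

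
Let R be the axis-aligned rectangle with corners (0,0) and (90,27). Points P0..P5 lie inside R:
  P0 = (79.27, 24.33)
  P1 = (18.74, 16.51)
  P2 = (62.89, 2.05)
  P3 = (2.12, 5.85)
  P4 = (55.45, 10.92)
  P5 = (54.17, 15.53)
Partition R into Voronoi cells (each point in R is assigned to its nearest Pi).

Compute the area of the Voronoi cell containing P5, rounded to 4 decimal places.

Area of P5's cell: 436.2629

1. box [0,90]×[0,27]: [(0, 0) (90, 0) (90, 27) (0, 27)]
2. ⊥bis P5·P0 via (66.72,19.93): [(0, 0) (73.7074, 0) (64.2413, 27) (0, 27)]  |A|=1862.3073
3. ⊥bis P5·P1 via (36.455,16.02): [(36.0119, 0) (73.7074, 0) (64.2413, 27) (36.7587, 27)]  |A|=879.9042
4. ⊥bis P5·P2 via (58.53,8.79): [(36.0119, 0) (44.9418, 0) (68.3896, 15.168) (64.2413, 27) (36.7587, 27)]  |A|=661.746
5. ⊥bis P5·P3 via (28.145,10.69): [(36.0119, 0) (44.9418, 0) (68.3896, 15.168) (64.2413, 27) (36.7587, 27)]  |A|=661.746
6. ⊥bis P5·P4 via (54.81,13.225): [(36.235, 8.0675) (67.8057, 16.8333) (64.2413, 27) (36.7587, 27)]  |A|=436.2629
7. canonical 4-gon: [(36.235, 8.0675) (67.8057, 16.8333) (64.2413, 27) (36.7587, 27)]
8. shoelace: 436.2629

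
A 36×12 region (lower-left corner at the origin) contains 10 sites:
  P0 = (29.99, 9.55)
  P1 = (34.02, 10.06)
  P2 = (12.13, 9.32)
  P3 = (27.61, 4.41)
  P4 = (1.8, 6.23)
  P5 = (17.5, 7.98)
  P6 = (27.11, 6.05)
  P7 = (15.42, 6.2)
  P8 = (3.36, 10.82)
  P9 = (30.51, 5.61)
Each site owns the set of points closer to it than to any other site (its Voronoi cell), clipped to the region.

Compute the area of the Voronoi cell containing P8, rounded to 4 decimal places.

Area of P8's cell: 29.7543

1. box [0,36]×[0,12]: [(0, 0) (36, 0) (36, 12) (0, 12)]
2. ⊥bis P8·P0 via (16.675,10.185): [(0, 0) (16.1893, 0) (16.7616, 12) (0, 12)]  |A|=197.705
3. ⊥bis P8·P1 via (18.69,10.44): [(0, 0) (16.1893, 0) (16.7616, 12) (0, 12)]  |A|=197.705
4. ⊥bis P8·P2 via (7.745,10.07): [(0, 0) (6.0227, 0) (8.0751, 12) (0, 12)]  |A|=84.5865
5. ⊥bis P8·P3 via (15.485,7.615): [(0, 0) (6.0227, 0) (8.0751, 12) (0, 12)]  |A|=84.5865
6. ⊥bis P8·P4 via (2.58,8.525): [(0, 9.4019) (7.2115, 6.9509) (8.0751, 12) (0, 12)]  |A|=29.7543
7. ⊥bis P8·P5 via (10.43,9.4): [(0, 9.4019) (7.2115, 6.9509) (8.0751, 12) (0, 12)]  |A|=29.7543
8. ⊥bis P8·P6 via (15.235,8.435): [(0, 9.4019) (7.2115, 6.9509) (8.0751, 12) (0, 12)]  |A|=29.7543
9. ⊥bis P8·P7 via (9.39,8.51): [(0, 9.4019) (7.2115, 6.9509) (8.0751, 12) (0, 12)]  |A|=29.7543
10. ⊥bis P8·P9 via (16.935,8.215): [(0, 9.4019) (7.2115, 6.9509) (8.0751, 12) (0, 12)]  |A|=29.7543
11. canonical 4-gon: [(0, 9.4019) (7.2115, 6.9509) (8.0751, 12) (0, 12)]
12. shoelace: 29.7543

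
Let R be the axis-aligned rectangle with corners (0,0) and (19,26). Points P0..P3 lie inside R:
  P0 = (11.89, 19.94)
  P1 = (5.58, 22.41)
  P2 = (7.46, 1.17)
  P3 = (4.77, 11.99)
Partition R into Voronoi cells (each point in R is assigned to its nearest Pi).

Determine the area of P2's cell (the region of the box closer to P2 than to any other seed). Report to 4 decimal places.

Area of P2's cell: 138.9021

1. box [0,19]×[0,26]: [(0, 0) (19, 0) (19, 26) (0, 26)]
2. ⊥bis P2·P0 via (9.675,10.555): [(0, 12.8384) (0, 0) (19, 0) (19, 8.3542)]  |A|=201.3297
3. ⊥bis P2·P1 via (6.52,11.79): [(5.009, 11.6563) (0, 11.2129) (0, 0) (19, 0) (19, 8.3542)]  |A|=197.2586
4. ⊥bis P2·P3 via (6.115,6.58): [(16.0509, 9.0502) (0, 5.0597) (0, 0) (19, 0) (19, 8.3542)]  |A|=138.9021
5. canonical 5-gon: [(16.0509, 9.0502) (0, 5.0597) (0, 0) (19, 0) (19, 8.3542)]
6. shoelace: 138.9021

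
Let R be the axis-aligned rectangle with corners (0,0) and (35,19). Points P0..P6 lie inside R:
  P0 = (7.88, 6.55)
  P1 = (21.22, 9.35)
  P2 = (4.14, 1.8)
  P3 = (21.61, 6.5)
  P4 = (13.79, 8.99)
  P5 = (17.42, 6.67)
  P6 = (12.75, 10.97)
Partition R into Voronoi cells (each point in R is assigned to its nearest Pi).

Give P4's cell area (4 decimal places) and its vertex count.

Area of P4's cell: 25.5851 (4 vertices)

1. box [0,35]×[0,19]: [(0, 0) (35, 0) (35, 19) (0, 19)]
2. ⊥bis P4·P0 via (10.835,7.77): [(14.0429, 0) (35, 0) (35, 19) (6.1986, 19)]  |A|=472.7057
3. ⊥bis P4·P1 via (17.505,9.17): [(14.0429, 0) (17.9493, 0) (17.0287, 19) (6.1986, 19)]  |A|=139.9969
4. ⊥bis P4·P2 via (8.965,5.395): [(14.0429, 0) (17.9493, 0) (17.0287, 19) (6.1986, 19)]  |A|=139.9969
5. ⊥bis P4·P3 via (17.7,7.745): [(14.0429, 0) (15.2339, 0) (17.5907, 7.4017) (17.0287, 19) (6.1986, 19)]  |A|=129.9476
6. ⊥bis P4·P5 via (15.605,7.83): [(12.692, 3.2721) (17.4315, 10.6878) (17.0287, 19) (6.1986, 19)]  |A|=106.3585
7. ⊥bis P4·P6 via (13.27,9.98): [(10.5191, 8.5351) (12.692, 3.2721) (17.4315, 10.6878) (17.3616, 12.1291)]  |A|=25.5851
8. canonical 4-gon: [(10.5191, 8.5351) (12.692, 3.2721) (17.4315, 10.6878) (17.3616, 12.1291)]
9. shoelace: 25.5851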